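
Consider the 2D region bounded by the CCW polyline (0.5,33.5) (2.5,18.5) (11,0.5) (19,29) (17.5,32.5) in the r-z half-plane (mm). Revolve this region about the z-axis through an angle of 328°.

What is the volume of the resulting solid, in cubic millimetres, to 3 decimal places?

Profile (r,z), 5 vertices: (0.5,33.5) (2.5,18.5) (11,0.5) (19,29) (17.5,32.5)
edge 0: (0.5,33.5)→(2.5,18.5)  cross = 0.5·18.5 − 2.5·33.5 = -74.5000; (r_i+r_j)·cross = 3·-74.5000 = -223.5000
edge 1: (2.5,18.5)→(11,0.5)  cross = 2.5·0.5 − 11·18.5 = -202.2500; (r_i+r_j)·cross = 13.5·-202.2500 = -2730.3750
edge 2: (11,0.5)→(19,29)  cross = 11·29 − 19·0.5 = 309.5000; (r_i+r_j)·cross = 30·309.5000 = 9285.0000
edge 3: (19,29)→(17.5,32.5)  cross = 19·32.5 − 17.5·29 = 110.0000; (r_i+r_j)·cross = 36.5·110.0000 = 4015.0000
edge 4: (17.5,32.5)→(0.5,33.5)  cross = 17.5·33.5 − 0.5·32.5 = 570.0000; (r_i+r_j)·cross = 18·570.0000 = 10260.0000
Σcross = 712.7500 → A = |Σcross|/2 = 356.3750 mm²
Σ(r_i+r_j)·cross = 20606.1250 → first moment M = |Σ|/6 = 3434.3542
R_c = M/A = 3434.3542/356.3750 = 9.6369 mm
θ = 328° = 5.724680 rad
V = θ·R_c·A = 5.724680·9.6369·356.3750 = 19660.578 mm³

Volume = 19660.578 mm³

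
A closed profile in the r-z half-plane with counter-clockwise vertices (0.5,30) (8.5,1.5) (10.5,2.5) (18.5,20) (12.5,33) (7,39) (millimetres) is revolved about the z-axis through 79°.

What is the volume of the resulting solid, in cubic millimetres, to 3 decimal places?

Profile (r,z), 6 vertices: (0.5,30) (8.5,1.5) (10.5,2.5) (18.5,20) (12.5,33) (7,39)
edge 0: (0.5,30)→(8.5,1.5)  cross = 0.5·1.5 − 8.5·30 = -254.2500; (r_i+r_j)·cross = 9·-254.2500 = -2288.2500
edge 1: (8.5,1.5)→(10.5,2.5)  cross = 8.5·2.5 − 10.5·1.5 = 5.5000; (r_i+r_j)·cross = 19·5.5000 = 104.5000
edge 2: (10.5,2.5)→(18.5,20)  cross = 10.5·20 − 18.5·2.5 = 163.7500; (r_i+r_j)·cross = 29·163.7500 = 4748.7500
edge 3: (18.5,20)→(12.5,33)  cross = 18.5·33 − 12.5·20 = 360.5000; (r_i+r_j)·cross = 31·360.5000 = 11175.5000
edge 4: (12.5,33)→(7,39)  cross = 12.5·39 − 7·33 = 256.5000; (r_i+r_j)·cross = 19.5·256.5000 = 5001.7500
edge 5: (7,39)→(0.5,30)  cross = 7·30 − 0.5·39 = 190.5000; (r_i+r_j)·cross = 7.5·190.5000 = 1428.7500
Σcross = 722.5000 → A = |Σcross|/2 = 361.2500 mm²
Σ(r_i+r_j)·cross = 20171.0000 → first moment M = |Σ|/6 = 3361.8333
R_c = M/A = 3361.8333/361.2500 = 9.3061 mm
θ = 79° = 1.378810 rad
V = θ·R_c·A = 1.378810·9.3061·361.2500 = 4635.330 mm³

Volume = 4635.330 mm³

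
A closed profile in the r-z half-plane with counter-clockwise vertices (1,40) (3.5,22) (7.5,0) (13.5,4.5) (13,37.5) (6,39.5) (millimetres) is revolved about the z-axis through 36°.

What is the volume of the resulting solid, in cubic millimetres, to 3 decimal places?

Volume = 1792.082 mm³

Profile (r,z), 6 vertices: (1,40) (3.5,22) (7.5,0) (13.5,4.5) (13,37.5) (6,39.5)
edge 0: (1,40)→(3.5,22)  cross = 1·22 − 3.5·40 = -118.0000; (r_i+r_j)·cross = 4.5·-118.0000 = -531.0000
edge 1: (3.5,22)→(7.5,0)  cross = 3.5·0 − 7.5·22 = -165.0000; (r_i+r_j)·cross = 11·-165.0000 = -1815.0000
edge 2: (7.5,0)→(13.5,4.5)  cross = 7.5·4.5 − 13.5·0 = 33.7500; (r_i+r_j)·cross = 21·33.7500 = 708.7500
edge 3: (13.5,4.5)→(13,37.5)  cross = 13.5·37.5 − 13·4.5 = 447.7500; (r_i+r_j)·cross = 26.5·447.7500 = 11865.3750
edge 4: (13,37.5)→(6,39.5)  cross = 13·39.5 − 6·37.5 = 288.5000; (r_i+r_j)·cross = 19·288.5000 = 5481.5000
edge 5: (6,39.5)→(1,40)  cross = 6·40 − 1·39.5 = 200.5000; (r_i+r_j)·cross = 7·200.5000 = 1403.5000
Σcross = 687.5000 → A = |Σcross|/2 = 343.7500 mm²
Σ(r_i+r_j)·cross = 17113.1250 → first moment M = |Σ|/6 = 2852.1875
R_c = M/A = 2852.1875/343.7500 = 8.2973 mm
θ = 36° = 0.628319 rad
V = θ·R_c·A = 0.628319·8.2973·343.7500 = 1792.082 mm³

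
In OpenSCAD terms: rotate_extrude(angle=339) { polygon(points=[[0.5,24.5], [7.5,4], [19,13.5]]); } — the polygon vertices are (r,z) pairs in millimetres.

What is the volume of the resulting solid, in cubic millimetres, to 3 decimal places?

Volume = 8047.406 mm³

Profile (r,z), 3 vertices: (0.5,24.5) (7.5,4) (19,13.5)
edge 0: (0.5,24.5)→(7.5,4)  cross = 0.5·4 − 7.5·24.5 = -181.7500; (r_i+r_j)·cross = 8·-181.7500 = -1454.0000
edge 1: (7.5,4)→(19,13.5)  cross = 7.5·13.5 − 19·4 = 25.2500; (r_i+r_j)·cross = 26.5·25.2500 = 669.1250
edge 2: (19,13.5)→(0.5,24.5)  cross = 19·24.5 − 0.5·13.5 = 458.7500; (r_i+r_j)·cross = 19.5·458.7500 = 8945.6250
Σcross = 302.2500 → A = |Σcross|/2 = 151.1250 mm²
Σ(r_i+r_j)·cross = 8160.7500 → first moment M = |Σ|/6 = 1360.1250
R_c = M/A = 1360.1250/151.1250 = 9.0000 mm
θ = 339° = 5.916666 rad
V = θ·R_c·A = 5.916666·9.0000·151.1250 = 8047.406 mm³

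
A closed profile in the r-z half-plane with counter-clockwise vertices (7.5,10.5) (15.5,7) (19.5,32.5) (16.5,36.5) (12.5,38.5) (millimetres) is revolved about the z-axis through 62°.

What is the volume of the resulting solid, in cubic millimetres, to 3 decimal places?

Profile (r,z), 5 vertices: (7.5,10.5) (15.5,7) (19.5,32.5) (16.5,36.5) (12.5,38.5)
edge 0: (7.5,10.5)→(15.5,7)  cross = 7.5·7 − 15.5·10.5 = -110.2500; (r_i+r_j)·cross = 23·-110.2500 = -2535.7500
edge 1: (15.5,7)→(19.5,32.5)  cross = 15.5·32.5 − 19.5·7 = 367.2500; (r_i+r_j)·cross = 35·367.2500 = 12853.7500
edge 2: (19.5,32.5)→(16.5,36.5)  cross = 19.5·36.5 − 16.5·32.5 = 175.5000; (r_i+r_j)·cross = 36·175.5000 = 6318.0000
edge 3: (16.5,36.5)→(12.5,38.5)  cross = 16.5·38.5 − 12.5·36.5 = 179.0000; (r_i+r_j)·cross = 29·179.0000 = 5191.0000
edge 4: (12.5,38.5)→(7.5,10.5)  cross = 12.5·10.5 − 7.5·38.5 = -157.5000; (r_i+r_j)·cross = 20·-157.5000 = -3150.0000
Σcross = 454.0000 → A = |Σcross|/2 = 227.0000 mm²
Σ(r_i+r_j)·cross = 18677.0000 → first moment M = |Σ|/6 = 3112.8333
R_c = M/A = 3112.8333/227.0000 = 13.7129 mm
θ = 62° = 1.082104 rad
V = θ·R_c·A = 1.082104·13.7129·227.0000 = 3368.410 mm³

Volume = 3368.410 mm³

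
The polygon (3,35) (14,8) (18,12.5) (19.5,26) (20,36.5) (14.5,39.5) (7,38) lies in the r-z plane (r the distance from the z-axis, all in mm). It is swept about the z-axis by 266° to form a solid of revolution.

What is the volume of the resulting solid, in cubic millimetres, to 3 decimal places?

Profile (r,z), 7 vertices: (3,35) (14,8) (18,12.5) (19.5,26) (20,36.5) (14.5,39.5) (7,38)
edge 0: (3,35)→(14,8)  cross = 3·8 − 14·35 = -466.0000; (r_i+r_j)·cross = 17·-466.0000 = -7922.0000
edge 1: (14,8)→(18,12.5)  cross = 14·12.5 − 18·8 = 31.0000; (r_i+r_j)·cross = 32·31.0000 = 992.0000
edge 2: (18,12.5)→(19.5,26)  cross = 18·26 − 19.5·12.5 = 224.2500; (r_i+r_j)·cross = 37.5·224.2500 = 8409.3750
edge 3: (19.5,26)→(20,36.5)  cross = 19.5·36.5 − 20·26 = 191.7500; (r_i+r_j)·cross = 39.5·191.7500 = 7574.1250
edge 4: (20,36.5)→(14.5,39.5)  cross = 20·39.5 − 14.5·36.5 = 260.7500; (r_i+r_j)·cross = 34.5·260.7500 = 8995.8750
edge 5: (14.5,39.5)→(7,38)  cross = 14.5·38 − 7·39.5 = 274.5000; (r_i+r_j)·cross = 21.5·274.5000 = 5901.7500
edge 6: (7,38)→(3,35)  cross = 7·35 − 3·38 = 131.0000; (r_i+r_j)·cross = 10·131.0000 = 1310.0000
Σcross = 647.2500 → A = |Σcross|/2 = 323.6250 mm²
Σ(r_i+r_j)·cross = 25261.1250 → first moment M = |Σ|/6 = 4210.1875
R_c = M/A = 4210.1875/323.6250 = 13.0095 mm
θ = 266° = 4.642576 rad
V = θ·R_c·A = 4.642576·13.0095·323.6250 = 19546.115 mm³

Volume = 19546.115 mm³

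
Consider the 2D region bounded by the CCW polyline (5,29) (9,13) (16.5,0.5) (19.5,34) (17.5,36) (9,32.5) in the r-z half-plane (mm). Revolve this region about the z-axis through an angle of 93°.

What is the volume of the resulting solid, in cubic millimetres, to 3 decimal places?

Profile (r,z), 6 vertices: (5,29) (9,13) (16.5,0.5) (19.5,34) (17.5,36) (9,32.5)
edge 0: (5,29)→(9,13)  cross = 5·13 − 9·29 = -196.0000; (r_i+r_j)·cross = 14·-196.0000 = -2744.0000
edge 1: (9,13)→(16.5,0.5)  cross = 9·0.5 − 16.5·13 = -210.0000; (r_i+r_j)·cross = 25.5·-210.0000 = -5355.0000
edge 2: (16.5,0.5)→(19.5,34)  cross = 16.5·34 − 19.5·0.5 = 551.2500; (r_i+r_j)·cross = 36·551.2500 = 19845.0000
edge 3: (19.5,34)→(17.5,36)  cross = 19.5·36 − 17.5·34 = 107.0000; (r_i+r_j)·cross = 37·107.0000 = 3959.0000
edge 4: (17.5,36)→(9,32.5)  cross = 17.5·32.5 − 9·36 = 244.7500; (r_i+r_j)·cross = 26.5·244.7500 = 6485.8750
edge 5: (9,32.5)→(5,29)  cross = 9·29 − 5·32.5 = 98.5000; (r_i+r_j)·cross = 14·98.5000 = 1379.0000
Σcross = 595.5000 → A = |Σcross|/2 = 297.7500 mm²
Σ(r_i+r_j)·cross = 23569.8750 → first moment M = |Σ|/6 = 3928.3125
R_c = M/A = 3928.3125/297.7500 = 13.1933 mm
θ = 93° = 1.623156 rad
V = θ·R_c·A = 1.623156·13.1933·297.7500 = 6376.265 mm³

Volume = 6376.265 mm³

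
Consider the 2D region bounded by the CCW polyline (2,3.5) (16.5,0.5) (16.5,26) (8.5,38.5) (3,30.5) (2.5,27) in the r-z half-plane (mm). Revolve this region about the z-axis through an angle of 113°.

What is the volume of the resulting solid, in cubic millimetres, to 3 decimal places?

Profile (r,z), 6 vertices: (2,3.5) (16.5,0.5) (16.5,26) (8.5,38.5) (3,30.5) (2.5,27)
edge 0: (2,3.5)→(16.5,0.5)  cross = 2·0.5 − 16.5·3.5 = -56.7500; (r_i+r_j)·cross = 18.5·-56.7500 = -1049.8750
edge 1: (16.5,0.5)→(16.5,26)  cross = 16.5·26 − 16.5·0.5 = 420.7500; (r_i+r_j)·cross = 33·420.7500 = 13884.7500
edge 2: (16.5,26)→(8.5,38.5)  cross = 16.5·38.5 − 8.5·26 = 414.2500; (r_i+r_j)·cross = 25·414.2500 = 10356.2500
edge 3: (8.5,38.5)→(3,30.5)  cross = 8.5·30.5 − 3·38.5 = 143.7500; (r_i+r_j)·cross = 11.5·143.7500 = 1653.1250
edge 4: (3,30.5)→(2.5,27)  cross = 3·27 − 2.5·30.5 = 4.7500; (r_i+r_j)·cross = 5.5·4.7500 = 26.1250
edge 5: (2.5,27)→(2,3.5)  cross = 2.5·3.5 − 2·27 = -45.2500; (r_i+r_j)·cross = 4.5·-45.2500 = -203.6250
Σcross = 881.5000 → A = |Σcross|/2 = 440.7500 mm²
Σ(r_i+r_j)·cross = 24666.7500 → first moment M = |Σ|/6 = 4111.1250
R_c = M/A = 4111.1250/440.7500 = 9.3276 mm
θ = 113° = 1.972222 rad
V = θ·R_c·A = 1.972222·9.3276·440.7500 = 8108.051 mm³

Volume = 8108.051 mm³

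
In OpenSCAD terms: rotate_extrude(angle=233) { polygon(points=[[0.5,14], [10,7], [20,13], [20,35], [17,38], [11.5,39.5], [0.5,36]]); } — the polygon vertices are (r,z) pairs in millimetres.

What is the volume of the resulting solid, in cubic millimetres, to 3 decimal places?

Volume = 22620.558 mm³

Profile (r,z), 7 vertices: (0.5,14) (10,7) (20,13) (20,35) (17,38) (11.5,39.5) (0.5,36)
edge 0: (0.5,14)→(10,7)  cross = 0.5·7 − 10·14 = -136.5000; (r_i+r_j)·cross = 10.5·-136.5000 = -1433.2500
edge 1: (10,7)→(20,13)  cross = 10·13 − 20·7 = -10.0000; (r_i+r_j)·cross = 30·-10.0000 = -300.0000
edge 2: (20,13)→(20,35)  cross = 20·35 − 20·13 = 440.0000; (r_i+r_j)·cross = 40·440.0000 = 17600.0000
edge 3: (20,35)→(17,38)  cross = 20·38 − 17·35 = 165.0000; (r_i+r_j)·cross = 37·165.0000 = 6105.0000
edge 4: (17,38)→(11.5,39.5)  cross = 17·39.5 − 11.5·38 = 234.5000; (r_i+r_j)·cross = 28.5·234.5000 = 6683.2500
edge 5: (11.5,39.5)→(0.5,36)  cross = 11.5·36 − 0.5·39.5 = 394.2500; (r_i+r_j)·cross = 12·394.2500 = 4731.0000
edge 6: (0.5,36)→(0.5,14)  cross = 0.5·14 − 0.5·36 = -11.0000; (r_i+r_j)·cross = 1·-11.0000 = -11.0000
Σcross = 1076.2500 → A = |Σcross|/2 = 538.1250 mm²
Σ(r_i+r_j)·cross = 33375.0000 → first moment M = |Σ|/6 = 5562.5000
R_c = M/A = 5562.5000/538.1250 = 10.3368 mm
θ = 233° = 4.066617 rad
V = θ·R_c·A = 4.066617·10.3368·538.1250 = 22620.558 mm³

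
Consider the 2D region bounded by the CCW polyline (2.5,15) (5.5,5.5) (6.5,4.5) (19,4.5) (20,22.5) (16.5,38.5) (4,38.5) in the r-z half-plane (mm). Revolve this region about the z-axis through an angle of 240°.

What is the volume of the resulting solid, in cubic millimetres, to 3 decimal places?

Volume = 24595.529 mm³

Profile (r,z), 7 vertices: (2.5,15) (5.5,5.5) (6.5,4.5) (19,4.5) (20,22.5) (16.5,38.5) (4,38.5)
edge 0: (2.5,15)→(5.5,5.5)  cross = 2.5·5.5 − 5.5·15 = -68.7500; (r_i+r_j)·cross = 8·-68.7500 = -550.0000
edge 1: (5.5,5.5)→(6.5,4.5)  cross = 5.5·4.5 − 6.5·5.5 = -11.0000; (r_i+r_j)·cross = 12·-11.0000 = -132.0000
edge 2: (6.5,4.5)→(19,4.5)  cross = 6.5·4.5 − 19·4.5 = -56.2500; (r_i+r_j)·cross = 25.5·-56.2500 = -1434.3750
edge 3: (19,4.5)→(20,22.5)  cross = 19·22.5 − 20·4.5 = 337.5000; (r_i+r_j)·cross = 39·337.5000 = 13162.5000
edge 4: (20,22.5)→(16.5,38.5)  cross = 20·38.5 − 16.5·22.5 = 398.7500; (r_i+r_j)·cross = 36.5·398.7500 = 14554.3750
edge 5: (16.5,38.5)→(4,38.5)  cross = 16.5·38.5 − 4·38.5 = 481.2500; (r_i+r_j)·cross = 20.5·481.2500 = 9865.6250
edge 6: (4,38.5)→(2.5,15)  cross = 4·15 − 2.5·38.5 = -36.2500; (r_i+r_j)·cross = 6.5·-36.2500 = -235.6250
Σcross = 1045.2500 → A = |Σcross|/2 = 522.6250 mm²
Σ(r_i+r_j)·cross = 35230.5000 → first moment M = |Σ|/6 = 5871.7500
R_c = M/A = 5871.7500/522.6250 = 11.2351 mm
θ = 240° = 4.188790 rad
V = θ·R_c·A = 4.188790·11.2351·522.6250 = 24595.529 mm³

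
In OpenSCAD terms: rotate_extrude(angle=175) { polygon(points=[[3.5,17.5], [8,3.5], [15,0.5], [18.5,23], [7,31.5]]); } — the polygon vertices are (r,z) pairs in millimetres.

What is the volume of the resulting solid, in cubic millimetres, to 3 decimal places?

Volume = 9950.104 mm³

Profile (r,z), 5 vertices: (3.5,17.5) (8,3.5) (15,0.5) (18.5,23) (7,31.5)
edge 0: (3.5,17.5)→(8,3.5)  cross = 3.5·3.5 − 8·17.5 = -127.7500; (r_i+r_j)·cross = 11.5·-127.7500 = -1469.1250
edge 1: (8,3.5)→(15,0.5)  cross = 8·0.5 − 15·3.5 = -48.5000; (r_i+r_j)·cross = 23·-48.5000 = -1115.5000
edge 2: (15,0.5)→(18.5,23)  cross = 15·23 − 18.5·0.5 = 335.7500; (r_i+r_j)·cross = 33.5·335.7500 = 11247.6250
edge 3: (18.5,23)→(7,31.5)  cross = 18.5·31.5 − 7·23 = 421.7500; (r_i+r_j)·cross = 25.5·421.7500 = 10754.6250
edge 4: (7,31.5)→(3.5,17.5)  cross = 7·17.5 − 3.5·31.5 = 12.2500; (r_i+r_j)·cross = 10.5·12.2500 = 128.6250
Σcross = 593.5000 → A = |Σcross|/2 = 296.7500 mm²
Σ(r_i+r_j)·cross = 19546.2500 → first moment M = |Σ|/6 = 3257.7083
R_c = M/A = 3257.7083/296.7500 = 10.9780 mm
θ = 175° = 3.054326 rad
V = θ·R_c·A = 3.054326·10.9780·296.7500 = 9950.104 mm³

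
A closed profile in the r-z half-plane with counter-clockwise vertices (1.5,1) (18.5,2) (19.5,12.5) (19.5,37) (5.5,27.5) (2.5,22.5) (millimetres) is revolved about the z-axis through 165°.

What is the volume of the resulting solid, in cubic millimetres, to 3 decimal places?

Profile (r,z), 6 vertices: (1.5,1) (18.5,2) (19.5,12.5) (19.5,37) (5.5,27.5) (2.5,22.5)
edge 0: (1.5,1)→(18.5,2)  cross = 1.5·2 − 18.5·1 = -15.5000; (r_i+r_j)·cross = 20·-15.5000 = -310.0000
edge 1: (18.5,2)→(19.5,12.5)  cross = 18.5·12.5 − 19.5·2 = 192.2500; (r_i+r_j)·cross = 38·192.2500 = 7305.5000
edge 2: (19.5,12.5)→(19.5,37)  cross = 19.5·37 − 19.5·12.5 = 477.7500; (r_i+r_j)·cross = 39·477.7500 = 18632.2500
edge 3: (19.5,37)→(5.5,27.5)  cross = 19.5·27.5 − 5.5·37 = 332.7500; (r_i+r_j)·cross = 25·332.7500 = 8318.7500
edge 4: (5.5,27.5)→(2.5,22.5)  cross = 5.5·22.5 − 2.5·27.5 = 55.0000; (r_i+r_j)·cross = 8·55.0000 = 440.0000
edge 5: (2.5,22.5)→(1.5,1)  cross = 2.5·1 − 1.5·22.5 = -31.2500; (r_i+r_j)·cross = 4·-31.2500 = -125.0000
Σcross = 1011.0000 → A = |Σcross|/2 = 505.5000 mm²
Σ(r_i+r_j)·cross = 34261.5000 → first moment M = |Σ|/6 = 5710.2500
R_c = M/A = 5710.2500/505.5000 = 11.2962 mm
θ = 165° = 2.879793 rad
V = θ·R_c·A = 2.879793·11.2962·505.5000 = 16444.339 mm³

Volume = 16444.339 mm³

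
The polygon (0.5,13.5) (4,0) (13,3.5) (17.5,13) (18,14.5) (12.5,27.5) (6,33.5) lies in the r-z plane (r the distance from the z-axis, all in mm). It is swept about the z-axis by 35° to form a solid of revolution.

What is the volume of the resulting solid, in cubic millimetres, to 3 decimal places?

Volume = 1900.185 mm³

Profile (r,z), 7 vertices: (0.5,13.5) (4,0) (13,3.5) (17.5,13) (18,14.5) (12.5,27.5) (6,33.5)
edge 0: (0.5,13.5)→(4,0)  cross = 0.5·0 − 4·13.5 = -54.0000; (r_i+r_j)·cross = 4.5·-54.0000 = -243.0000
edge 1: (4,0)→(13,3.5)  cross = 4·3.5 − 13·0 = 14.0000; (r_i+r_j)·cross = 17·14.0000 = 238.0000
edge 2: (13,3.5)→(17.5,13)  cross = 13·13 − 17.5·3.5 = 107.7500; (r_i+r_j)·cross = 30.5·107.7500 = 3286.3750
edge 3: (17.5,13)→(18,14.5)  cross = 17.5·14.5 − 18·13 = 19.7500; (r_i+r_j)·cross = 35.5·19.7500 = 701.1250
edge 4: (18,14.5)→(12.5,27.5)  cross = 18·27.5 − 12.5·14.5 = 313.7500; (r_i+r_j)·cross = 30.5·313.7500 = 9569.3750
edge 5: (12.5,27.5)→(6,33.5)  cross = 12.5·33.5 − 6·27.5 = 253.7500; (r_i+r_j)·cross = 18.5·253.7500 = 4694.3750
edge 6: (6,33.5)→(0.5,13.5)  cross = 6·13.5 − 0.5·33.5 = 64.2500; (r_i+r_j)·cross = 6.5·64.2500 = 417.6250
Σcross = 719.2500 → A = |Σcross|/2 = 359.6250 mm²
Σ(r_i+r_j)·cross = 18663.8750 → first moment M = |Σ|/6 = 3110.6458
R_c = M/A = 3110.6458/359.6250 = 8.6497 mm
θ = 35° = 0.610865 rad
V = θ·R_c·A = 0.610865·8.6497·359.6250 = 1900.185 mm³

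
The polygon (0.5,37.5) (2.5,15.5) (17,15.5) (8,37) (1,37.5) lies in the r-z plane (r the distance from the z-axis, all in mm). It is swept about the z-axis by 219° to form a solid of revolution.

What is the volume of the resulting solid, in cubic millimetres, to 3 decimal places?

Profile (r,z), 5 vertices: (0.5,37.5) (2.5,15.5) (17,15.5) (8,37) (1,37.5)
edge 0: (0.5,37.5)→(2.5,15.5)  cross = 0.5·15.5 − 2.5·37.5 = -86.0000; (r_i+r_j)·cross = 3·-86.0000 = -258.0000
edge 1: (2.5,15.5)→(17,15.5)  cross = 2.5·15.5 − 17·15.5 = -224.7500; (r_i+r_j)·cross = 19.5·-224.7500 = -4382.6250
edge 2: (17,15.5)→(8,37)  cross = 17·37 − 8·15.5 = 505.0000; (r_i+r_j)·cross = 25·505.0000 = 12625.0000
edge 3: (8,37)→(1,37.5)  cross = 8·37.5 − 1·37 = 263.0000; (r_i+r_j)·cross = 9·263.0000 = 2367.0000
edge 4: (1,37.5)→(0.5,37.5)  cross = 1·37.5 − 0.5·37.5 = 18.7500; (r_i+r_j)·cross = 1.5·18.7500 = 28.1250
Σcross = 476.0000 → A = |Σcross|/2 = 238.0000 mm²
Σ(r_i+r_j)·cross = 10379.5000 → first moment M = |Σ|/6 = 1729.9167
R_c = M/A = 1729.9167/238.0000 = 7.2686 mm
θ = 219° = 3.822271 rad
V = θ·R_c·A = 3.822271·7.2686·238.0000 = 6612.210 mm³

Volume = 6612.210 mm³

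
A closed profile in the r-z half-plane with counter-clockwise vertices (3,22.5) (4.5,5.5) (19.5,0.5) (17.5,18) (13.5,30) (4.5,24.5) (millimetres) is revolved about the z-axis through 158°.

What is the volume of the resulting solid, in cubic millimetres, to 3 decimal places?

Profile (r,z), 6 vertices: (3,22.5) (4.5,5.5) (19.5,0.5) (17.5,18) (13.5,30) (4.5,24.5)
edge 0: (3,22.5)→(4.5,5.5)  cross = 3·5.5 − 4.5·22.5 = -84.7500; (r_i+r_j)·cross = 7.5·-84.7500 = -635.6250
edge 1: (4.5,5.5)→(19.5,0.5)  cross = 4.5·0.5 − 19.5·5.5 = -105.0000; (r_i+r_j)·cross = 24·-105.0000 = -2520.0000
edge 2: (19.5,0.5)→(17.5,18)  cross = 19.5·18 − 17.5·0.5 = 342.2500; (r_i+r_j)·cross = 37·342.2500 = 12663.2500
edge 3: (17.5,18)→(13.5,30)  cross = 17.5·30 − 13.5·18 = 282.0000; (r_i+r_j)·cross = 31·282.0000 = 8742.0000
edge 4: (13.5,30)→(4.5,24.5)  cross = 13.5·24.5 − 4.5·30 = 195.7500; (r_i+r_j)·cross = 18·195.7500 = 3523.5000
edge 5: (4.5,24.5)→(3,22.5)  cross = 4.5·22.5 − 3·24.5 = 27.7500; (r_i+r_j)·cross = 7.5·27.7500 = 208.1250
Σcross = 658.0000 → A = |Σcross|/2 = 329.0000 mm²
Σ(r_i+r_j)·cross = 21981.2500 → first moment M = |Σ|/6 = 3663.5417
R_c = M/A = 3663.5417/329.0000 = 11.1354 mm
θ = 158° = 2.757620 rad
V = θ·R_c·A = 2.757620·11.1354·329.0000 = 10102.657 mm³

Volume = 10102.657 mm³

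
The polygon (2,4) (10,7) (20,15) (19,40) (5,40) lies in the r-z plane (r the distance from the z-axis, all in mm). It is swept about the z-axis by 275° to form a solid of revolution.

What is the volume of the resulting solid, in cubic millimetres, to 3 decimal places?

Volume = 26472.500 mm³

Profile (r,z), 5 vertices: (2,4) (10,7) (20,15) (19,40) (5,40)
edge 0: (2,4)→(10,7)  cross = 2·7 − 10·4 = -26.0000; (r_i+r_j)·cross = 12·-26.0000 = -312.0000
edge 1: (10,7)→(20,15)  cross = 10·15 − 20·7 = 10.0000; (r_i+r_j)·cross = 30·10.0000 = 300.0000
edge 2: (20,15)→(19,40)  cross = 20·40 − 19·15 = 515.0000; (r_i+r_j)·cross = 39·515.0000 = 20085.0000
edge 3: (19,40)→(5,40)  cross = 19·40 − 5·40 = 560.0000; (r_i+r_j)·cross = 24·560.0000 = 13440.0000
edge 4: (5,40)→(2,4)  cross = 5·4 − 2·40 = -60.0000; (r_i+r_j)·cross = 7·-60.0000 = -420.0000
Σcross = 999.0000 → A = |Σcross|/2 = 499.5000 mm²
Σ(r_i+r_j)·cross = 33093.0000 → first moment M = |Σ|/6 = 5515.5000
R_c = M/A = 5515.5000/499.5000 = 11.0420 mm
θ = 275° = 4.799655 rad
V = θ·R_c·A = 4.799655·11.0420·499.5000 = 26472.500 mm³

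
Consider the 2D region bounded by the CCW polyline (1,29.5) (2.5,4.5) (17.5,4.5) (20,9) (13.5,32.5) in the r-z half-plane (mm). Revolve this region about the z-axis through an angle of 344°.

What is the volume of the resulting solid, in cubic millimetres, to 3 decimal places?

Profile (r,z), 5 vertices: (1,29.5) (2.5,4.5) (17.5,4.5) (20,9) (13.5,32.5)
edge 0: (1,29.5)→(2.5,4.5)  cross = 1·4.5 − 2.5·29.5 = -69.2500; (r_i+r_j)·cross = 3.5·-69.2500 = -242.3750
edge 1: (2.5,4.5)→(17.5,4.5)  cross = 2.5·4.5 − 17.5·4.5 = -67.5000; (r_i+r_j)·cross = 20·-67.5000 = -1350.0000
edge 2: (17.5,4.5)→(20,9)  cross = 17.5·9 − 20·4.5 = 67.5000; (r_i+r_j)·cross = 37.5·67.5000 = 2531.2500
edge 3: (20,9)→(13.5,32.5)  cross = 20·32.5 − 13.5·9 = 528.5000; (r_i+r_j)·cross = 33.5·528.5000 = 17704.7500
edge 4: (13.5,32.5)→(1,29.5)  cross = 13.5·29.5 − 1·32.5 = 365.7500; (r_i+r_j)·cross = 14.5·365.7500 = 5303.3750
Σcross = 825.0000 → A = |Σcross|/2 = 412.5000 mm²
Σ(r_i+r_j)·cross = 23947.0000 → first moment M = |Σ|/6 = 3991.1667
R_c = M/A = 3991.1667/412.5000 = 9.6756 mm
θ = 344° = 6.003933 rad
V = θ·R_c·A = 6.003933·9.6756·412.5000 = 23962.696 mm³

Volume = 23962.696 mm³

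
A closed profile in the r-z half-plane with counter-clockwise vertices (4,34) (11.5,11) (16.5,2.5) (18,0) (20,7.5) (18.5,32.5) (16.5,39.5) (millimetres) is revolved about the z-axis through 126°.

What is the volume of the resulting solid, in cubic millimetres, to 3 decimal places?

Volume = 10509.616 mm³

Profile (r,z), 7 vertices: (4,34) (11.5,11) (16.5,2.5) (18,0) (20,7.5) (18.5,32.5) (16.5,39.5)
edge 0: (4,34)→(11.5,11)  cross = 4·11 − 11.5·34 = -347.0000; (r_i+r_j)·cross = 15.5·-347.0000 = -5378.5000
edge 1: (11.5,11)→(16.5,2.5)  cross = 11.5·2.5 − 16.5·11 = -152.7500; (r_i+r_j)·cross = 28·-152.7500 = -4277.0000
edge 2: (16.5,2.5)→(18,0)  cross = 16.5·0 − 18·2.5 = -45.0000; (r_i+r_j)·cross = 34.5·-45.0000 = -1552.5000
edge 3: (18,0)→(20,7.5)  cross = 18·7.5 − 20·0 = 135.0000; (r_i+r_j)·cross = 38·135.0000 = 5130.0000
edge 4: (20,7.5)→(18.5,32.5)  cross = 20·32.5 − 18.5·7.5 = 511.2500; (r_i+r_j)·cross = 38.5·511.2500 = 19683.1250
edge 5: (18.5,32.5)→(16.5,39.5)  cross = 18.5·39.5 − 16.5·32.5 = 194.5000; (r_i+r_j)·cross = 35·194.5000 = 6807.5000
edge 6: (16.5,39.5)→(4,34)  cross = 16.5·34 − 4·39.5 = 403.0000; (r_i+r_j)·cross = 20.5·403.0000 = 8261.5000
Σcross = 699.0000 → A = |Σcross|/2 = 349.5000 mm²
Σ(r_i+r_j)·cross = 28674.1250 → first moment M = |Σ|/6 = 4779.0208
R_c = M/A = 4779.0208/349.5000 = 13.6739 mm
θ = 126° = 2.199115 rad
V = θ·R_c·A = 2.199115·13.6739·349.5000 = 10509.616 mm³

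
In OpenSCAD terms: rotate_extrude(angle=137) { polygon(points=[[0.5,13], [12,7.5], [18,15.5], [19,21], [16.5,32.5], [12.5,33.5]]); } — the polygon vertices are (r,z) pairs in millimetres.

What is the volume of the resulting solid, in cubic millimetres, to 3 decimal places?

Volume = 7364.641 mm³

Profile (r,z), 6 vertices: (0.5,13) (12,7.5) (18,15.5) (19,21) (16.5,32.5) (12.5,33.5)
edge 0: (0.5,13)→(12,7.5)  cross = 0.5·7.5 − 12·13 = -152.2500; (r_i+r_j)·cross = 12.5·-152.2500 = -1903.1250
edge 1: (12,7.5)→(18,15.5)  cross = 12·15.5 − 18·7.5 = 51.0000; (r_i+r_j)·cross = 30·51.0000 = 1530.0000
edge 2: (18,15.5)→(19,21)  cross = 18·21 − 19·15.5 = 83.5000; (r_i+r_j)·cross = 37·83.5000 = 3089.5000
edge 3: (19,21)→(16.5,32.5)  cross = 19·32.5 − 16.5·21 = 271.0000; (r_i+r_j)·cross = 35.5·271.0000 = 9620.5000
edge 4: (16.5,32.5)→(12.5,33.5)  cross = 16.5·33.5 − 12.5·32.5 = 146.5000; (r_i+r_j)·cross = 29·146.5000 = 4248.5000
edge 5: (12.5,33.5)→(0.5,13)  cross = 12.5·13 − 0.5·33.5 = 145.7500; (r_i+r_j)·cross = 13·145.7500 = 1894.7500
Σcross = 545.5000 → A = |Σcross|/2 = 272.7500 mm²
Σ(r_i+r_j)·cross = 18480.1250 → first moment M = |Σ|/6 = 3080.0208
R_c = M/A = 3080.0208/272.7500 = 11.2925 mm
θ = 137° = 2.391101 rad
V = θ·R_c·A = 2.391101·11.2925·272.7500 = 7364.641 mm³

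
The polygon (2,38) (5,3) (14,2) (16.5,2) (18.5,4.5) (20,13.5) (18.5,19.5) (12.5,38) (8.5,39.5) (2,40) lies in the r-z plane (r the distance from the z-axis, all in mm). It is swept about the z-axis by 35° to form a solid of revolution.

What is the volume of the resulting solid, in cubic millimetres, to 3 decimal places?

Profile (r,z), 10 vertices: (2,38) (5,3) (14,2) (16.5,2) (18.5,4.5) (20,13.5) (18.5,19.5) (12.5,38) (8.5,39.5) (2,40)
edge 0: (2,38)→(5,3)  cross = 2·3 − 5·38 = -184.0000; (r_i+r_j)·cross = 7·-184.0000 = -1288.0000
edge 1: (5,3)→(14,2)  cross = 5·2 − 14·3 = -32.0000; (r_i+r_j)·cross = 19·-32.0000 = -608.0000
edge 2: (14,2)→(16.5,2)  cross = 14·2 − 16.5·2 = -5.0000; (r_i+r_j)·cross = 30.5·-5.0000 = -152.5000
edge 3: (16.5,2)→(18.5,4.5)  cross = 16.5·4.5 − 18.5·2 = 37.2500; (r_i+r_j)·cross = 35·37.2500 = 1303.7500
edge 4: (18.5,4.5)→(20,13.5)  cross = 18.5·13.5 − 20·4.5 = 159.7500; (r_i+r_j)·cross = 38.5·159.7500 = 6150.3750
edge 5: (20,13.5)→(18.5,19.5)  cross = 20·19.5 − 18.5·13.5 = 140.2500; (r_i+r_j)·cross = 38.5·140.2500 = 5399.6250
edge 6: (18.5,19.5)→(12.5,38)  cross = 18.5·38 − 12.5·19.5 = 459.2500; (r_i+r_j)·cross = 31·459.2500 = 14236.7500
edge 7: (12.5,38)→(8.5,39.5)  cross = 12.5·39.5 − 8.5·38 = 170.7500; (r_i+r_j)·cross = 21·170.7500 = 3585.7500
edge 8: (8.5,39.5)→(2,40)  cross = 8.5·40 − 2·39.5 = 261.0000; (r_i+r_j)·cross = 10.5·261.0000 = 2740.5000
edge 9: (2,40)→(2,38)  cross = 2·38 − 2·40 = -4.0000; (r_i+r_j)·cross = 4·-4.0000 = -16.0000
Σcross = 1003.2500 → A = |Σcross|/2 = 501.6250 mm²
Σ(r_i+r_j)·cross = 31352.2500 → first moment M = |Σ|/6 = 5225.3750
R_c = M/A = 5225.3750/501.6250 = 10.4169 mm
θ = 35° = 0.610865 rad
V = θ·R_c·A = 0.610865·10.4169·501.6250 = 3192.000 mm³

Volume = 3192.000 mm³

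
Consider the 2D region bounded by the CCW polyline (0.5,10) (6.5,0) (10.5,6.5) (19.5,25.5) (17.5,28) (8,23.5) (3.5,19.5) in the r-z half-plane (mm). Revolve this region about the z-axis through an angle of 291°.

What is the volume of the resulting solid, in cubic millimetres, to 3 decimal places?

Profile (r,z), 7 vertices: (0.5,10) (6.5,0) (10.5,6.5) (19.5,25.5) (17.5,28) (8,23.5) (3.5,19.5)
edge 0: (0.5,10)→(6.5,0)  cross = 0.5·0 − 6.5·10 = -65.0000; (r_i+r_j)·cross = 7·-65.0000 = -455.0000
edge 1: (6.5,0)→(10.5,6.5)  cross = 6.5·6.5 − 10.5·0 = 42.2500; (r_i+r_j)·cross = 17·42.2500 = 718.2500
edge 2: (10.5,6.5)→(19.5,25.5)  cross = 10.5·25.5 − 19.5·6.5 = 141.0000; (r_i+r_j)·cross = 30·141.0000 = 4230.0000
edge 3: (19.5,25.5)→(17.5,28)  cross = 19.5·28 − 17.5·25.5 = 99.7500; (r_i+r_j)·cross = 37·99.7500 = 3690.7500
edge 4: (17.5,28)→(8,23.5)  cross = 17.5·23.5 − 8·28 = 187.2500; (r_i+r_j)·cross = 25.5·187.2500 = 4774.8750
edge 5: (8,23.5)→(3.5,19.5)  cross = 8·19.5 − 3.5·23.5 = 73.7500; (r_i+r_j)·cross = 11.5·73.7500 = 848.1250
edge 6: (3.5,19.5)→(0.5,10)  cross = 3.5·10 − 0.5·19.5 = 25.2500; (r_i+r_j)·cross = 4·25.2500 = 101.0000
Σcross = 504.2500 → A = |Σcross|/2 = 252.1250 mm²
Σ(r_i+r_j)·cross = 13908.0000 → first moment M = |Σ|/6 = 2318.0000
R_c = M/A = 2318.0000/252.1250 = 9.1939 mm
θ = 291° = 5.078908 rad
V = θ·R_c·A = 5.078908·9.1939·252.1250 = 11772.909 mm³

Volume = 11772.909 mm³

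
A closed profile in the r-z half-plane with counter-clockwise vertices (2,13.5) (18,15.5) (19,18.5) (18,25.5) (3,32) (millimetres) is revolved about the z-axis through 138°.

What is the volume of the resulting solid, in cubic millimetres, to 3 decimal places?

Volume = 5283.565 mm³

Profile (r,z), 5 vertices: (2,13.5) (18,15.5) (19,18.5) (18,25.5) (3,32)
edge 0: (2,13.5)→(18,15.5)  cross = 2·15.5 − 18·13.5 = -212.0000; (r_i+r_j)·cross = 20·-212.0000 = -4240.0000
edge 1: (18,15.5)→(19,18.5)  cross = 18·18.5 − 19·15.5 = 38.5000; (r_i+r_j)·cross = 37·38.5000 = 1424.5000
edge 2: (19,18.5)→(18,25.5)  cross = 19·25.5 − 18·18.5 = 151.5000; (r_i+r_j)·cross = 37·151.5000 = 5605.5000
edge 3: (18,25.5)→(3,32)  cross = 18·32 − 3·25.5 = 499.5000; (r_i+r_j)·cross = 21·499.5000 = 10489.5000
edge 4: (3,32)→(2,13.5)  cross = 3·13.5 − 2·32 = -23.5000; (r_i+r_j)·cross = 5·-23.5000 = -117.5000
Σcross = 454.0000 → A = |Σcross|/2 = 227.0000 mm²
Σ(r_i+r_j)·cross = 13162.0000 → first moment M = |Σ|/6 = 2193.6667
R_c = M/A = 2193.6667/227.0000 = 9.6637 mm
θ = 138° = 2.408554 rad
V = θ·R_c·A = 2.408554·9.6637·227.0000 = 5283.565 mm³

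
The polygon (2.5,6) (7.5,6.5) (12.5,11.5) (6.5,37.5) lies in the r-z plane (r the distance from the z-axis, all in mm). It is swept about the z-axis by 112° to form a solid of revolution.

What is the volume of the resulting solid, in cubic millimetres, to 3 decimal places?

Volume = 2217.278 mm³

Profile (r,z), 4 vertices: (2.5,6) (7.5,6.5) (12.5,11.5) (6.5,37.5)
edge 0: (2.5,6)→(7.5,6.5)  cross = 2.5·6.5 − 7.5·6 = -28.7500; (r_i+r_j)·cross = 10·-28.7500 = -287.5000
edge 1: (7.5,6.5)→(12.5,11.5)  cross = 7.5·11.5 − 12.5·6.5 = 5.0000; (r_i+r_j)·cross = 20·5.0000 = 100.0000
edge 2: (12.5,11.5)→(6.5,37.5)  cross = 12.5·37.5 − 6.5·11.5 = 394.0000; (r_i+r_j)·cross = 19·394.0000 = 7486.0000
edge 3: (6.5,37.5)→(2.5,6)  cross = 6.5·6 − 2.5·37.5 = -54.7500; (r_i+r_j)·cross = 9·-54.7500 = -492.7500
Σcross = 315.5000 → A = |Σcross|/2 = 157.7500 mm²
Σ(r_i+r_j)·cross = 6805.7500 → first moment M = |Σ|/6 = 1134.2917
R_c = M/A = 1134.2917/157.7500 = 7.1904 mm
θ = 112° = 1.954769 rad
V = θ·R_c·A = 1.954769·7.1904·157.7500 = 2217.278 mm³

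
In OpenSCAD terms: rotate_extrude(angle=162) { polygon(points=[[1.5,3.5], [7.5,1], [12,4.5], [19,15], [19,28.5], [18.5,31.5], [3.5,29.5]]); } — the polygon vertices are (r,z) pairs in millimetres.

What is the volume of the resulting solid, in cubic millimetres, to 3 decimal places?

Volume = 11767.189 mm³

Profile (r,z), 7 vertices: (1.5,3.5) (7.5,1) (12,4.5) (19,15) (19,28.5) (18.5,31.5) (3.5,29.5)
edge 0: (1.5,3.5)→(7.5,1)  cross = 1.5·1 − 7.5·3.5 = -24.7500; (r_i+r_j)·cross = 9·-24.7500 = -222.7500
edge 1: (7.5,1)→(12,4.5)  cross = 7.5·4.5 − 12·1 = 21.7500; (r_i+r_j)·cross = 19.5·21.7500 = 424.1250
edge 2: (12,4.5)→(19,15)  cross = 12·15 − 19·4.5 = 94.5000; (r_i+r_j)·cross = 31·94.5000 = 2929.5000
edge 3: (19,15)→(19,28.5)  cross = 19·28.5 − 19·15 = 256.5000; (r_i+r_j)·cross = 38·256.5000 = 9747.0000
edge 4: (19,28.5)→(18.5,31.5)  cross = 19·31.5 − 18.5·28.5 = 71.2500; (r_i+r_j)·cross = 37.5·71.2500 = 2671.8750
edge 5: (18.5,31.5)→(3.5,29.5)  cross = 18.5·29.5 − 3.5·31.5 = 435.5000; (r_i+r_j)·cross = 22·435.5000 = 9581.0000
edge 6: (3.5,29.5)→(1.5,3.5)  cross = 3.5·3.5 − 1.5·29.5 = -32.0000; (r_i+r_j)·cross = 5·-32.0000 = -160.0000
Σcross = 822.7500 → A = |Σcross|/2 = 411.3750 mm²
Σ(r_i+r_j)·cross = 24970.7500 → first moment M = |Σ|/6 = 4161.7917
R_c = M/A = 4161.7917/411.3750 = 10.1168 mm
θ = 162° = 2.827433 rad
V = θ·R_c·A = 2.827433·10.1168·411.3750 = 11767.189 mm³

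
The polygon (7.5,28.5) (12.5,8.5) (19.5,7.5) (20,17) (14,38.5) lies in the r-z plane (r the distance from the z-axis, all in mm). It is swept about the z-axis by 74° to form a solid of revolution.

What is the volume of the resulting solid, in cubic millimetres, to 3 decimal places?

Profile (r,z), 5 vertices: (7.5,28.5) (12.5,8.5) (19.5,7.5) (20,17) (14,38.5)
edge 0: (7.5,28.5)→(12.5,8.5)  cross = 7.5·8.5 − 12.5·28.5 = -292.5000; (r_i+r_j)·cross = 20·-292.5000 = -5850.0000
edge 1: (12.5,8.5)→(19.5,7.5)  cross = 12.5·7.5 − 19.5·8.5 = -72.0000; (r_i+r_j)·cross = 32·-72.0000 = -2304.0000
edge 2: (19.5,7.5)→(20,17)  cross = 19.5·17 − 20·7.5 = 181.5000; (r_i+r_j)·cross = 39.5·181.5000 = 7169.2500
edge 3: (20,17)→(14,38.5)  cross = 20·38.5 − 14·17 = 532.0000; (r_i+r_j)·cross = 34·532.0000 = 18088.0000
edge 4: (14,38.5)→(7.5,28.5)  cross = 14·28.5 − 7.5·38.5 = 110.2500; (r_i+r_j)·cross = 21.5·110.2500 = 2370.3750
Σcross = 459.2500 → A = |Σcross|/2 = 229.6250 mm²
Σ(r_i+r_j)·cross = 19473.6250 → first moment M = |Σ|/6 = 3245.6042
R_c = M/A = 3245.6042/229.6250 = 14.1344 mm
θ = 74° = 1.291544 rad
V = θ·R_c·A = 1.291544·14.1344·229.6250 = 4191.839 mm³

Volume = 4191.839 mm³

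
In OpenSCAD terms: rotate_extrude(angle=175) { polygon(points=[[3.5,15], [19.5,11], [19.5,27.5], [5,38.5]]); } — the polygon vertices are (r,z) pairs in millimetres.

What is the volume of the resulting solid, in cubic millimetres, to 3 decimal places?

Volume = 10803.661 mm³

Profile (r,z), 4 vertices: (3.5,15) (19.5,11) (19.5,27.5) (5,38.5)
edge 0: (3.5,15)→(19.5,11)  cross = 3.5·11 − 19.5·15 = -254.0000; (r_i+r_j)·cross = 23·-254.0000 = -5842.0000
edge 1: (19.5,11)→(19.5,27.5)  cross = 19.5·27.5 − 19.5·11 = 321.7500; (r_i+r_j)·cross = 39·321.7500 = 12548.2500
edge 2: (19.5,27.5)→(5,38.5)  cross = 19.5·38.5 − 5·27.5 = 613.2500; (r_i+r_j)·cross = 24.5·613.2500 = 15024.6250
edge 3: (5,38.5)→(3.5,15)  cross = 5·15 − 3.5·38.5 = -59.7500; (r_i+r_j)·cross = 8.5·-59.7500 = -507.8750
Σcross = 621.2500 → A = |Σcross|/2 = 310.6250 mm²
Σ(r_i+r_j)·cross = 21223.0000 → first moment M = |Σ|/6 = 3537.1667
R_c = M/A = 3537.1667/310.6250 = 11.3873 mm
θ = 175° = 3.054326 rad
V = θ·R_c·A = 3.054326·11.3873·310.6250 = 10803.661 mm³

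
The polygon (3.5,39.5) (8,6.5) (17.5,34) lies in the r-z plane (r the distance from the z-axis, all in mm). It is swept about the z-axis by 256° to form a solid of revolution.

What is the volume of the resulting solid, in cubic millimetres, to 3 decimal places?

Profile (r,z), 3 vertices: (3.5,39.5) (8,6.5) (17.5,34)
edge 0: (3.5,39.5)→(8,6.5)  cross = 3.5·6.5 − 8·39.5 = -293.2500; (r_i+r_j)·cross = 11.5·-293.2500 = -3372.3750
edge 1: (8,6.5)→(17.5,34)  cross = 8·34 − 17.5·6.5 = 158.2500; (r_i+r_j)·cross = 25.5·158.2500 = 4035.3750
edge 2: (17.5,34)→(3.5,39.5)  cross = 17.5·39.5 − 3.5·34 = 572.2500; (r_i+r_j)·cross = 21·572.2500 = 12017.2500
Σcross = 437.2500 → A = |Σcross|/2 = 218.6250 mm²
Σ(r_i+r_j)·cross = 12680.2500 → first moment M = |Σ|/6 = 2113.3750
R_c = M/A = 2113.3750/218.6250 = 9.6667 mm
θ = 256° = 4.468043 rad
V = θ·R_c·A = 4.468043·9.6667·218.6250 = 9442.650 mm³

Volume = 9442.650 mm³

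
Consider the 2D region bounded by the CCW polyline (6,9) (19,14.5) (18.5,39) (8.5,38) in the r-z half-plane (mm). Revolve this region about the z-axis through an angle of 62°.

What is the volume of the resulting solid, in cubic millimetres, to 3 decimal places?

Volume = 4231.365 mm³

Profile (r,z), 4 vertices: (6,9) (19,14.5) (18.5,39) (8.5,38)
edge 0: (6,9)→(19,14.5)  cross = 6·14.5 − 19·9 = -84.0000; (r_i+r_j)·cross = 25·-84.0000 = -2100.0000
edge 1: (19,14.5)→(18.5,39)  cross = 19·39 − 18.5·14.5 = 472.7500; (r_i+r_j)·cross = 37.5·472.7500 = 17728.1250
edge 2: (18.5,39)→(8.5,38)  cross = 18.5·38 − 8.5·39 = 371.5000; (r_i+r_j)·cross = 27·371.5000 = 10030.5000
edge 3: (8.5,38)→(6,9)  cross = 8.5·9 − 6·38 = -151.5000; (r_i+r_j)·cross = 14.5·-151.5000 = -2196.7500
Σcross = 608.7500 → A = |Σcross|/2 = 304.3750 mm²
Σ(r_i+r_j)·cross = 23461.8750 → first moment M = |Σ|/6 = 3910.3125
R_c = M/A = 3910.3125/304.3750 = 12.8470 mm
θ = 62° = 1.082104 rad
V = θ·R_c·A = 1.082104·12.8470·304.3750 = 4231.365 mm³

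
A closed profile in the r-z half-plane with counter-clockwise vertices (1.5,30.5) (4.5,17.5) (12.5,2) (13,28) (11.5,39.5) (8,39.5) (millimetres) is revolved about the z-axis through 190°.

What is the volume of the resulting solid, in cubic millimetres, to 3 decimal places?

Volume = 7280.554 mm³

Profile (r,z), 6 vertices: (1.5,30.5) (4.5,17.5) (12.5,2) (13,28) (11.5,39.5) (8,39.5)
edge 0: (1.5,30.5)→(4.5,17.5)  cross = 1.5·17.5 − 4.5·30.5 = -111.0000; (r_i+r_j)·cross = 6·-111.0000 = -666.0000
edge 1: (4.5,17.5)→(12.5,2)  cross = 4.5·2 − 12.5·17.5 = -209.7500; (r_i+r_j)·cross = 17·-209.7500 = -3565.7500
edge 2: (12.5,2)→(13,28)  cross = 12.5·28 − 13·2 = 324.0000; (r_i+r_j)·cross = 25.5·324.0000 = 8262.0000
edge 3: (13,28)→(11.5,39.5)  cross = 13·39.5 − 11.5·28 = 191.5000; (r_i+r_j)·cross = 24.5·191.5000 = 4691.7500
edge 4: (11.5,39.5)→(8,39.5)  cross = 11.5·39.5 − 8·39.5 = 138.2500; (r_i+r_j)·cross = 19.5·138.2500 = 2695.8750
edge 5: (8,39.5)→(1.5,30.5)  cross = 8·30.5 − 1.5·39.5 = 184.7500; (r_i+r_j)·cross = 9.5·184.7500 = 1755.1250
Σcross = 517.7500 → A = |Σcross|/2 = 258.8750 mm²
Σ(r_i+r_j)·cross = 13173.0000 → first moment M = |Σ|/6 = 2195.5000
R_c = M/A = 2195.5000/258.8750 = 8.4809 mm
θ = 190° = 3.316126 rad
V = θ·R_c·A = 3.316126·8.4809·258.8750 = 7280.554 mm³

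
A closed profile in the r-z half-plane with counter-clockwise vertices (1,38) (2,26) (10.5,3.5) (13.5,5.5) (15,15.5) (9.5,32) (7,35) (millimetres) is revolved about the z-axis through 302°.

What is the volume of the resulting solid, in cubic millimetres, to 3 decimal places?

Volume = 10699.916 mm³

Profile (r,z), 7 vertices: (1,38) (2,26) (10.5,3.5) (13.5,5.5) (15,15.5) (9.5,32) (7,35)
edge 0: (1,38)→(2,26)  cross = 1·26 − 2·38 = -50.0000; (r_i+r_j)·cross = 3·-50.0000 = -150.0000
edge 1: (2,26)→(10.5,3.5)  cross = 2·3.5 − 10.5·26 = -266.0000; (r_i+r_j)·cross = 12.5·-266.0000 = -3325.0000
edge 2: (10.5,3.5)→(13.5,5.5)  cross = 10.5·5.5 − 13.5·3.5 = 10.5000; (r_i+r_j)·cross = 24·10.5000 = 252.0000
edge 3: (13.5,5.5)→(15,15.5)  cross = 13.5·15.5 − 15·5.5 = 126.7500; (r_i+r_j)·cross = 28.5·126.7500 = 3612.3750
edge 4: (15,15.5)→(9.5,32)  cross = 15·32 − 9.5·15.5 = 332.7500; (r_i+r_j)·cross = 24.5·332.7500 = 8152.3750
edge 5: (9.5,32)→(7,35)  cross = 9.5·35 − 7·32 = 108.5000; (r_i+r_j)·cross = 16.5·108.5000 = 1790.2500
edge 6: (7,35)→(1,38)  cross = 7·38 − 1·35 = 231.0000; (r_i+r_j)·cross = 8·231.0000 = 1848.0000
Σcross = 493.5000 → A = |Σcross|/2 = 246.7500 mm²
Σ(r_i+r_j)·cross = 12180.0000 → first moment M = |Σ|/6 = 2030.0000
R_c = M/A = 2030.0000/246.7500 = 8.2270 mm
θ = 302° = 5.270894 rad
V = θ·R_c·A = 5.270894·8.2270·246.7500 = 10699.916 mm³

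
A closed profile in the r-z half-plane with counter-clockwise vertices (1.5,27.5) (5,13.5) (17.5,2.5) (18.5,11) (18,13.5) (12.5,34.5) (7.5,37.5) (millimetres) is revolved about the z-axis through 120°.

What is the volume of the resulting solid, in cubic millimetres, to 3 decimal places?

Profile (r,z), 7 vertices: (1.5,27.5) (5,13.5) (17.5,2.5) (18.5,11) (18,13.5) (12.5,34.5) (7.5,37.5)
edge 0: (1.5,27.5)→(5,13.5)  cross = 1.5·13.5 − 5·27.5 = -117.2500; (r_i+r_j)·cross = 6.5·-117.2500 = -762.1250
edge 1: (5,13.5)→(17.5,2.5)  cross = 5·2.5 − 17.5·13.5 = -223.7500; (r_i+r_j)·cross = 22.5·-223.7500 = -5034.3750
edge 2: (17.5,2.5)→(18.5,11)  cross = 17.5·11 − 18.5·2.5 = 146.2500; (r_i+r_j)·cross = 36·146.2500 = 5265.0000
edge 3: (18.5,11)→(18,13.5)  cross = 18.5·13.5 − 18·11 = 51.7500; (r_i+r_j)·cross = 36.5·51.7500 = 1888.8750
edge 4: (18,13.5)→(12.5,34.5)  cross = 18·34.5 − 12.5·13.5 = 452.2500; (r_i+r_j)·cross = 30.5·452.2500 = 13793.6250
edge 5: (12.5,34.5)→(7.5,37.5)  cross = 12.5·37.5 − 7.5·34.5 = 210.0000; (r_i+r_j)·cross = 20·210.0000 = 4200.0000
edge 6: (7.5,37.5)→(1.5,27.5)  cross = 7.5·27.5 − 1.5·37.5 = 150.0000; (r_i+r_j)·cross = 9·150.0000 = 1350.0000
Σcross = 669.2500 → A = |Σcross|/2 = 334.6250 mm²
Σ(r_i+r_j)·cross = 20701.0000 → first moment M = |Σ|/6 = 3450.1667
R_c = M/A = 3450.1667/334.6250 = 10.3105 mm
θ = 120° = 2.094395 rad
V = θ·R_c·A = 2.094395·10.3105·334.6250 = 7226.012 mm³

Volume = 7226.012 mm³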